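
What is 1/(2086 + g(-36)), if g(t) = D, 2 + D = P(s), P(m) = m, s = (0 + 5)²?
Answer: 1/2109 ≈ 0.00047416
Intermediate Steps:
s = 25 (s = 5² = 25)
D = 23 (D = -2 + 25 = 23)
g(t) = 23
1/(2086 + g(-36)) = 1/(2086 + 23) = 1/2109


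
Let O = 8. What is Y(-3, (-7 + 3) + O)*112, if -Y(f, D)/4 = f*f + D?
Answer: -5824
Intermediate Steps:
Y(f, D) = -4*D - 4*f² (Y(f, D) = -4*(f*f + D) = -4*(f² + D) = -4*(D + f²) = -4*D - 4*f²)
Y(-3, (-7 + 3) + O)*112 = (-4*((-7 + 3) + 8) - 4*(-3)²)*112 = (-4*(-4 + 8) - 4*9)*112 = (-4*4 - 36)*112 = (-16 - 36)*112 = -52*112 = -5824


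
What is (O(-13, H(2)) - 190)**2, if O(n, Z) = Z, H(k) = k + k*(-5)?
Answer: 39204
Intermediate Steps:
H(k) = -4*k (H(k) = k - 5*k = -4*k)
(O(-13, H(2)) - 190)**2 = (-4*2 - 190)**2 = (-8 - 190)**2 = (-198)**2 = 39204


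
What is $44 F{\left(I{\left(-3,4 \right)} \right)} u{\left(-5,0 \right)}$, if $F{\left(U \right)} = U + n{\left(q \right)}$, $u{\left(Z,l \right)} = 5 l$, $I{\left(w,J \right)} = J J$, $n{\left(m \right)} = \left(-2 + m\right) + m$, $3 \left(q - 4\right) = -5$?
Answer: $0$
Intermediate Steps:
$q = \frac{7}{3}$ ($q = 4 + \frac{1}{3} \left(-5\right) = 4 - \frac{5}{3} = \frac{7}{3} \approx 2.3333$)
$n{\left(m \right)} = -2 + 2 m$
$I{\left(w,J \right)} = J^{2}$
$F{\left(U \right)} = \frac{8}{3} + U$ ($F{\left(U \right)} = U + \left(-2 + 2 \cdot \frac{7}{3}\right) = U + \left(-2 + \frac{14}{3}\right) = U + \frac{8}{3} = \frac{8}{3} + U$)
$44 F{\left(I{\left(-3,4 \right)} \right)} u{\left(-5,0 \right)} = 44 \left(\frac{8}{3} + 4^{2}\right) 5 \cdot 0 = 44 \left(\frac{8}{3} + 16\right) 0 = 44 \cdot \frac{56}{3} \cdot 0 = \frac{2464}{3} \cdot 0 = 0$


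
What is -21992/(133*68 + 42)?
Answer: -10996/4543 ≈ -2.4204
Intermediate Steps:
-21992/(133*68 + 42) = -21992/(9044 + 42) = -21992/9086 = -21992*1/9086 = -10996/4543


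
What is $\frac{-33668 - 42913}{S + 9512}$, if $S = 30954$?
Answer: $- \frac{76581}{40466} \approx -1.8925$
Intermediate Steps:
$\frac{-33668 - 42913}{S + 9512} = \frac{-33668 - 42913}{30954 + 9512} = - \frac{76581}{40466}$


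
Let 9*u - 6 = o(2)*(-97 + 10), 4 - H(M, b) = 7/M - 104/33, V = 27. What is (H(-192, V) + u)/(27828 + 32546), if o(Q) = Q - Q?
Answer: 16589/127509888 ≈ 0.00013010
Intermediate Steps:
o(Q) = 0
H(M, b) = 236/33 - 7/M (H(M, b) = 4 - (7/M - 104/33) = 4 - (-104/33 + 7/M) = 4 + (104/33 - 7/M) = 236/33 - 7/M)
u = ⅔ (u = ⅔ + (0*(-97 + 10))/9 = ⅔ + (0*(-87))/9 = ⅔ + (⅑)*0 = ⅔ + 0 = ⅔ ≈ 0.66667)
(H(-192, V) + u)/(27828 + 32546) = ((236/33 - 7/(-192)) + ⅔)/(27828 + 32546) = ((236/33 - 7*(-1/192)) + ⅔)/60374 = ((236/33 + 7/192) + ⅔)*(1/60374) = (15181/2112 + ⅔)*(1/60374) = (16589/2112)*(1/60374) = 16589/127509888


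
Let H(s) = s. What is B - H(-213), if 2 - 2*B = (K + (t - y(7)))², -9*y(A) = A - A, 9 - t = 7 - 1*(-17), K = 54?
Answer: -1093/2 ≈ -546.50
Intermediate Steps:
t = -15 (t = 9 - (7 - 1*(-17)) = 9 - (7 + 17) = 9 - 1*24 = 9 - 24 = -15)
y(A) = 0 (y(A) = -(A - A)/9 = -⅑*0 = 0)
B = -1519/2 (B = 1 - (54 + (-15 - 1*0))²/2 = 1 - (54 + (-15 + 0))²/2 = 1 - (54 - 15)²/2 = 1 - ½*39² = 1 - ½*1521 = 1 - 1521/2 = -1519/2 ≈ -759.50)
B - H(-213) = -1519/2 - 1*(-213) = -1519/2 + 213 = -1093/2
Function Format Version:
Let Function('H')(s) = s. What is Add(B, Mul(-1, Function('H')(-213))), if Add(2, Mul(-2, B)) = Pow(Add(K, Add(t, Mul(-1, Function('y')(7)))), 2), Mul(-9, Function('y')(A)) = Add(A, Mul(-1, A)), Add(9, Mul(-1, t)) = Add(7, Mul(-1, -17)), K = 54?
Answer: Rational(-1093, 2) ≈ -546.50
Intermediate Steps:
t = -15 (t = Add(9, Mul(-1, Add(7, Mul(-1, -17)))) = Add(9, Mul(-1, Add(7, 17))) = Add(9, Mul(-1, 24)) = Add(9, -24) = -15)
Function('y')(A) = 0 (Function('y')(A) = Mul(Rational(-1, 9), Add(A, Mul(-1, A))) = Mul(Rational(-1, 9), 0) = 0)
B = Rational(-1519, 2) (B = Add(1, Mul(Rational(-1, 2), Pow(Add(54, Add(-15, Mul(-1, 0))), 2))) = Add(1, Mul(Rational(-1, 2), Pow(Add(54, Add(-15, 0)), 2))) = Add(1, Mul(Rational(-1, 2), Pow(Add(54, -15), 2))) = Add(1, Mul(Rational(-1, 2), Pow(39, 2))) = Add(1, Mul(Rational(-1, 2), 1521)) = Add(1, Rational(-1521, 2)) = Rational(-1519, 2) ≈ -759.50)
Add(B, Mul(-1, Function('H')(-213))) = Add(Rational(-1519, 2), Mul(-1, -213)) = Add(Rational(-1519, 2), 213) = Rational(-1093, 2)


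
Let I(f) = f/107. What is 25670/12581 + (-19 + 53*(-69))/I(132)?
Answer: -1236280363/415173 ≈ -2977.7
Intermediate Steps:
I(f) = f/107 (I(f) = f*(1/107) = f/107)
25670/12581 + (-19 + 53*(-69))/I(132) = 25670/12581 + (-19 + 53*(-69))/(((1/107)*132)) = 25670*(1/12581) + (-19 - 3657)/(132/107) = 25670/12581 - 3676*107/132 = 25670/12581 - 98333/33 = -1236280363/415173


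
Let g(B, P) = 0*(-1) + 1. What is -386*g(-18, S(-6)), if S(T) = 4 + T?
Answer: -386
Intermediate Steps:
g(B, P) = 1 (g(B, P) = 0 + 1 = 1)
-386*g(-18, S(-6)) = -386*1 = -386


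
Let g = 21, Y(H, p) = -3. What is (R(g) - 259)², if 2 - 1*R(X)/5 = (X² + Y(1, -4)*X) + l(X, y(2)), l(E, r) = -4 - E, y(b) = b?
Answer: 4056196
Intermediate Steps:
R(X) = 30 - 5*X² + 20*X (R(X) = 10 - 5*((X² - 3*X) + (-4 - X)) = 10 - 5*(-4 + X² - 4*X) = 10 + (20 - 5*X² + 20*X) = 30 - 5*X² + 20*X)
(R(g) - 259)² = ((30 - 5*21² + 20*21) - 259)² = ((30 - 5*441 + 420) - 259)² = ((30 - 2205 + 420) - 259)² = (-1755 - 259)² = (-2014)² = 4056196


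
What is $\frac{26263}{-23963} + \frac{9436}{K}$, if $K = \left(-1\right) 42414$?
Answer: $- \frac{670016875}{508183341} \approx -1.3185$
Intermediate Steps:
$K = -42414$
$\frac{26263}{-23963} + \frac{9436}{K} = \frac{26263}{-23963} + \frac{9436}{-42414} = 26263 \left(- \frac{1}{23963}\right) + 9436 \left(- \frac{1}{42414}\right) = - \frac{26263}{23963} - \frac{4718}{21207} = - \frac{670016875}{508183341}$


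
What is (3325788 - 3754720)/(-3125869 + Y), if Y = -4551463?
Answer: 107233/1919333 ≈ 0.055870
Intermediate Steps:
(3325788 - 3754720)/(-3125869 + Y) = (3325788 - 3754720)/(-3125869 - 4551463) = -428932/(-7677332) = -428932*(-1/7677332) = 107233/1919333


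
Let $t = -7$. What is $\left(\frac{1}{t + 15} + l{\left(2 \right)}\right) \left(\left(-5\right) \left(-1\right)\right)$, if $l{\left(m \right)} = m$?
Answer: $\frac{85}{8} \approx 10.625$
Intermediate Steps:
$\left(\frac{1}{t + 15} + l{\left(2 \right)}\right) \left(\left(-5\right) \left(-1\right)\right) = \left(\frac{1}{-7 + 15} + 2\right) \left(\left(-5\right) \left(-1\right)\right) = \left(\frac{1}{8} + 2\right) 5 = \frac{17}{8} \cdot 5 = \frac{85}{8}$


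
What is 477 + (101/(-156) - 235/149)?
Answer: 11035679/23244 ≈ 474.78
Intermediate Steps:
477 + (101/(-156) - 235/149) = 477 + (101*(-1/156) - 235*1/149) = 477 + (-101/156 - 235/149) = 477 - 51709/23244 = 11035679/23244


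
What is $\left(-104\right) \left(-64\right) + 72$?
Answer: $6728$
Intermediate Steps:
$\left(-104\right) \left(-64\right) + 72 = 6656 + 72 = 6728$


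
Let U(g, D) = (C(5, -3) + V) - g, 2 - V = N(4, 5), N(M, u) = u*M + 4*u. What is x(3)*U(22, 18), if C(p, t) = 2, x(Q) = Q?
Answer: -174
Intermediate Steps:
N(M, u) = 4*u + M*u (N(M, u) = M*u + 4*u = 4*u + M*u)
V = -38 (V = 2 - 5*(4 + 4) = 2 - 5*8 = 2 - 1*40 = 2 - 40 = -38)
U(g, D) = -36 - g (U(g, D) = (2 - 38) - g = -36 - g)
x(3)*U(22, 18) = 3*(-36 - 1*22) = 3*(-36 - 22) = 3*(-58) = -174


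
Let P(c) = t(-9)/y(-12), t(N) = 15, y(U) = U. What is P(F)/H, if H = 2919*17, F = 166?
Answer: -5/198492 ≈ -2.5190e-5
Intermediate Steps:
H = 49623
P(c) = -5/4 (P(c) = 15/(-12) = 15*(-1/12) = -5/4)
P(F)/H = -5/4/49623 = -5/4*1/49623 = -5/198492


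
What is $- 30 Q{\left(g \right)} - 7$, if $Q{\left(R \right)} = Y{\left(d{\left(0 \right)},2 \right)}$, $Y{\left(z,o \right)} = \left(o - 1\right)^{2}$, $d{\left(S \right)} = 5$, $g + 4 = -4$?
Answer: $-37$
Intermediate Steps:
$g = -8$ ($g = -4 - 4 = -8$)
$Y{\left(z,o \right)} = \left(-1 + o\right)^{2}$
$Q{\left(R \right)} = 1$ ($Q{\left(R \right)} = \left(-1 + 2\right)^{2} = 1^{2} = 1$)
$- 30 Q{\left(g \right)} - 7 = \left(-30\right) 1 - 7 = -30 - 7 = -37$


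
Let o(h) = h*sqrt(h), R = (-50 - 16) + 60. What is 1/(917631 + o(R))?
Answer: 101959/93560739153 + 2*I*sqrt(6)/280682217459 ≈ 1.0898e-6 + 1.7454e-11*I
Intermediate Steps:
R = -6 (R = -66 + 60 = -6)
o(h) = h**(3/2)
1/(917631 + o(R)) = 1/(917631 + (-6)**(3/2)) = 1/(917631 - 6*I*sqrt(6))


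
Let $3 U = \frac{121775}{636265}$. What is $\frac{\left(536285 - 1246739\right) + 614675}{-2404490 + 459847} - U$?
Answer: $- \frac{10797285004}{742384967037} \approx -0.014544$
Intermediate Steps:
$U = \frac{24355}{381759}$ ($U = \frac{121775 \cdot \frac{1}{636265}}{3} = \frac{1}{3} \cdot \frac{24355}{127253} = \frac{24355}{381759} \approx 0.063797$)
$\frac{\left(536285 - 1246739\right) + 614675}{-2404490 + 459847} - U = \frac{\left(536285 - 1246739\right) + 614675}{-2404490 + 459847} - \frac{24355}{381759} = \frac{\left(536285 - 1246739\right) + 614675}{-1944643} - \frac{24355}{381759} = \left(-710454 + 614675\right) \left(- \frac{1}{1944643}\right) - \frac{24355}{381759} = \left(-95779\right) \left(- \frac{1}{1944643}\right) - \frac{24355}{381759} = \frac{95779}{1944643} - \frac{24355}{381759} = - \frac{10797285004}{742384967037}$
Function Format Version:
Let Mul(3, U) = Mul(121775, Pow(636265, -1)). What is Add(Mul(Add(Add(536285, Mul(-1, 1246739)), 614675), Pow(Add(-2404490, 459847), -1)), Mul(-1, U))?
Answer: Rational(-10797285004, 742384967037) ≈ -0.014544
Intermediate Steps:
U = Rational(24355, 381759) (U = Mul(Rational(1, 3), Mul(121775, Pow(636265, -1))) = Mul(Rational(1, 3), Mul(121775, Rational(1, 636265))) = Mul(Rational(1, 3), Rational(24355, 127253)) = Rational(24355, 381759) ≈ 0.063797)
Add(Mul(Add(Add(536285, Mul(-1, 1246739)), 614675), Pow(Add(-2404490, 459847), -1)), Mul(-1, U)) = Add(Mul(Add(Add(536285, Mul(-1, 1246739)), 614675), Pow(Add(-2404490, 459847), -1)), Mul(-1, Rational(24355, 381759))) = Add(Mul(Add(Add(536285, -1246739), 614675), Pow(-1944643, -1)), Rational(-24355, 381759)) = Add(Mul(Add(-710454, 614675), Rational(-1, 1944643)), Rational(-24355, 381759)) = Add(Mul(-95779, Rational(-1, 1944643)), Rational(-24355, 381759)) = Add(Rational(95779, 1944643), Rational(-24355, 381759)) = Rational(-10797285004, 742384967037)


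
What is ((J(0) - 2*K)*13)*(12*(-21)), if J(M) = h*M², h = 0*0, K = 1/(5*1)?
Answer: 6552/5 ≈ 1310.4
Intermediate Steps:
K = ⅕ (K = 1/5 = ⅕ ≈ 0.20000)
h = 0
J(M) = 0 (J(M) = 0*M² = 0)
((J(0) - 2*K)*13)*(12*(-21)) = ((0 - 2*⅕)*13)*(12*(-21)) = ((0 - ⅖)*13)*(-252) = -⅖*13*(-252) = -26/5*(-252) = 6552/5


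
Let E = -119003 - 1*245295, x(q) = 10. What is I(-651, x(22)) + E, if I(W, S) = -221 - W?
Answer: -363868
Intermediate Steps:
E = -364298 (E = -119003 - 245295 = -364298)
I(-651, x(22)) + E = (-221 - 1*(-651)) - 364298 = (-221 + 651) - 364298 = 430 - 364298 = -363868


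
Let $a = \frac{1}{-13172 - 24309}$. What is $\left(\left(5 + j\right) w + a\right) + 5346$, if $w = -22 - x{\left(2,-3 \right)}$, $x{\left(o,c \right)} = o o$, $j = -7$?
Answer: $\frac{202322437}{37481} \approx 5398.0$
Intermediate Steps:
$x{\left(o,c \right)} = o^{2}$
$a = - \frac{1}{37481}$ ($a = \frac{1}{-37481} = - \frac{1}{37481} \approx -2.668 \cdot 10^{-5}$)
$w = -26$ ($w = -22 - 2^{2} = -22 - 4 = -26$)
$\left(\left(5 + j\right) w + a\right) + 5346 = \left(\left(5 - 7\right) \left(-26\right) - \frac{1}{37481}\right) + 5346 = \left(\left(-2\right) \left(-26\right) - \frac{1}{37481}\right) + 5346 = \left(52 - \frac{1}{37481}\right) + 5346 = \frac{1949011}{37481} + 5346 = \frac{202322437}{37481}$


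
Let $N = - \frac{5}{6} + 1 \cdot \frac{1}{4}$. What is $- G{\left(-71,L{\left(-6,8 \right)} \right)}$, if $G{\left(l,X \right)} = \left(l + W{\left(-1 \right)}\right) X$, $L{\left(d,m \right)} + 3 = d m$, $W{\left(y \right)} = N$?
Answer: $- \frac{14603}{4} \approx -3650.8$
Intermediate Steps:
$N = - \frac{7}{12}$ ($N = \left(-5\right) \frac{1}{6} + 1 \cdot \frac{1}{4} = - \frac{5}{6} + \frac{1}{4} = - \frac{7}{12} \approx -0.58333$)
$W{\left(y \right)} = - \frac{7}{12}$
$L{\left(d,m \right)} = -3 + d m$
$G{\left(l,X \right)} = X \left(- \frac{7}{12} + l\right)$ ($G{\left(l,X \right)} = \left(l - \frac{7}{12}\right) X = \left(- \frac{7}{12} + l\right) X = X \left(- \frac{7}{12} + l\right)$)
$- G{\left(-71,L{\left(-6,8 \right)} \right)} = - \frac{\left(-3 - 48\right) \left(-7 + 12 \left(-71\right)\right)}{12} = - \frac{\left(-3 - 48\right) \left(-7 - 852\right)}{12} = - \frac{\left(-51\right) \left(-859\right)}{12} = \left(-1\right) \frac{14603}{4} = - \frac{14603}{4}$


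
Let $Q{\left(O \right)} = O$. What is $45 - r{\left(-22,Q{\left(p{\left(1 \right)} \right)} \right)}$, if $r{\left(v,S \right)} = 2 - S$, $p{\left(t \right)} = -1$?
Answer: $42$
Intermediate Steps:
$45 - r{\left(-22,Q{\left(p{\left(1 \right)} \right)} \right)} = 45 - \left(2 - -1\right) = 45 - \left(2 + 1\right) = 45 - 3 = 42$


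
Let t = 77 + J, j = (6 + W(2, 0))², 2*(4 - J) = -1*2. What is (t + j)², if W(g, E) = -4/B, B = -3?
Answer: 1493284/81 ≈ 18436.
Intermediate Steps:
J = 5 (J = 4 - (-1)*2/2 = 4 - ½*(-2) = 4 + 1 = 5)
W(g, E) = 4/3 (W(g, E) = -4/(-3) = -4*(-⅓) = 4/3)
j = 484/9 (j = (6 + 4/3)² = (22/3)² = 484/9 ≈ 53.778)
t = 82 (t = 77 + 5 = 82)
(t + j)² = (82 + 484/9)² = (1222/9)² = 1493284/81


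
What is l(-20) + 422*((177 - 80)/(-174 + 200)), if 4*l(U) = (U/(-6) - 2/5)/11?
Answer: 307018/195 ≈ 1574.5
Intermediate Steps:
l(U) = -1/110 - U/264 (l(U) = ((U/(-6) - 2/5)/11)/4 = ((U*(-⅙) - 2*⅕)*(1/11))/4 = ((-U/6 - ⅖)*(1/11))/4 = ((-⅖ - U/6)*(1/11))/4 = (-2/55 - U/66)/4 = -1/110 - U/264)
l(-20) + 422*((177 - 80)/(-174 + 200)) = (-1/110 - 1/264*(-20)) + 422*((177 - 80)/(-174 + 200)) = (-1/110 + 5/66) + 422*(97/26) = 1/15 + 422*(97*(1/26)) = 1/15 + 422*(97/26) = 1/15 + 20467/13 = 307018/195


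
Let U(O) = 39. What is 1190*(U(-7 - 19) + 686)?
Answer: 862750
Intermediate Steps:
1190*(U(-7 - 19) + 686) = 1190*(39 + 686) = 1190*725 = 862750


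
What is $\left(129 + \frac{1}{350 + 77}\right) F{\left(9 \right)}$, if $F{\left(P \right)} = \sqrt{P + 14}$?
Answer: $\frac{55084 \sqrt{23}}{427} \approx 618.67$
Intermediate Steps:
$F{\left(P \right)} = \sqrt{14 + P}$
$\left(129 + \frac{1}{350 + 77}\right) F{\left(9 \right)} = \left(129 + \frac{1}{350 + 77}\right) \sqrt{14 + 9} = \left(129 + \frac{1}{427}\right) \sqrt{23} = \frac{55084 \sqrt{23}}{427}$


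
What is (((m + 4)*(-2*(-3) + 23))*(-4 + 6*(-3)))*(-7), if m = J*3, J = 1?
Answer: 31262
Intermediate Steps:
m = 3 (m = 1*3 = 3)
(((m + 4)*(-2*(-3) + 23))*(-4 + 6*(-3)))*(-7) = (((3 + 4)*(-2*(-3) + 23))*(-4 + 6*(-3)))*(-7) = ((7*(6 + 23))*(-4 - 18))*(-7) = ((7*29)*(-22))*(-7) = (203*(-22))*(-7) = -4466*(-7) = 31262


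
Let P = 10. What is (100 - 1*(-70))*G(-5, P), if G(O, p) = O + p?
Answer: 850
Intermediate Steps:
(100 - 1*(-70))*G(-5, P) = (100 - 1*(-70))*(-5 + 10) = (100 + 70)*5 = 170*5 = 850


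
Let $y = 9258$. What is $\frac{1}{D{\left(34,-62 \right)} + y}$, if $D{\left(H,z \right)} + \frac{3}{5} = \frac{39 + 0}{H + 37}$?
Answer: $\frac{355}{3286572} \approx 0.00010802$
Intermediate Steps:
$D{\left(H,z \right)} = - \frac{3}{5} + \frac{39}{37 + H}$ ($D{\left(H,z \right)} = - \frac{3}{5} + \frac{39 + 0}{H + 37} = - \frac{3}{5} + \frac{39}{37 + H}$)
$\frac{1}{D{\left(34,-62 \right)} + y} = \frac{1}{\frac{3 \left(28 - 34\right)}{5 \left(37 + 34\right)} + 9258} = \frac{1}{\frac{3 \left(28 - 34\right)}{5 \cdot 71} + 9258} = \frac{1}{\frac{3}{5} \cdot \frac{1}{71} \left(-6\right) + 9258} = \frac{1}{- \frac{18}{355} + 9258} = \frac{1}{\frac{3286572}{355}} = \frac{355}{3286572}$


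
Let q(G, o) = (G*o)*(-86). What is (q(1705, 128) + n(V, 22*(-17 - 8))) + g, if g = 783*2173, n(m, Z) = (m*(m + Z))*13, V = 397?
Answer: -17856814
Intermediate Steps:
q(G, o) = -86*G*o
n(m, Z) = 13*m*(Z + m) (n(m, Z) = (m*(Z + m))*13 = 13*m*(Z + m))
g = 1701459
(q(1705, 128) + n(V, 22*(-17 - 8))) + g = (-86*1705*128 + 13*397*(22*(-17 - 8) + 397)) + 1701459 = (-18768640 + 13*397*(22*(-25) + 397)) + 1701459 = (-18768640 + 13*397*(-550 + 397)) + 1701459 = (-18768640 + 13*397*(-153)) + 1701459 = (-18768640 - 789633) + 1701459 = -19558273 + 1701459 = -17856814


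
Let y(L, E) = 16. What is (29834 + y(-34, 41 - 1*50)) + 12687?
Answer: 42537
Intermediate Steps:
(29834 + y(-34, 41 - 1*50)) + 12687 = (29834 + 16) + 12687 = 29850 + 12687 = 42537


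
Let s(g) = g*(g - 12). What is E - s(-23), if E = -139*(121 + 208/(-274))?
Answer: -2400032/137 ≈ -17518.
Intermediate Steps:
s(g) = g*(-12 + g)
E = -2289747/137 (E = -139*(121 + 208*(-1/274)) = -139*(121 - 104/137) = -139*16473/137 = -2289747/137 ≈ -16713.)
E - s(-23) = -2289747/137 - (-23)*(-12 - 23) = -2289747/137 - (-23)*(-35) = -2289747/137 - 1*805 = -2289747/137 - 805 = -2400032/137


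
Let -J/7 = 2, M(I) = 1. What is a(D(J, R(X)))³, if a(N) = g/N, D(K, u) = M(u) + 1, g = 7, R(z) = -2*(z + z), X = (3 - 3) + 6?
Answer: 343/8 ≈ 42.875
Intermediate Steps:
J = -14 (J = -7*2 = -14)
X = 6 (X = 0 + 6 = 6)
R(z) = -4*z
D(K, u) = 2 (D(K, u) = 1 + 1 = 2)
a(N) = 7/N
a(D(J, R(X)))³ = (7/2)³ = 343/8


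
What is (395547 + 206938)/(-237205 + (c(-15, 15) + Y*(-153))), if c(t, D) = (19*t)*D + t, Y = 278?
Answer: -602485/284029 ≈ -2.1212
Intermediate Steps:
c(t, D) = t + 19*D*t (c(t, D) = 19*D*t + t = t + 19*D*t)
(395547 + 206938)/(-237205 + (c(-15, 15) + Y*(-153))) = (395547 + 206938)/(-237205 + (-15*(1 + 19*15) + 278*(-153))) = 602485/(-237205 + (-15*(1 + 285) - 42534)) = 602485/(-237205 + (-15*286 - 42534)) = 602485/(-237205 + (-4290 - 42534)) = 602485/(-237205 - 46824) = 602485/(-284029) = 602485*(-1/284029) = -602485/284029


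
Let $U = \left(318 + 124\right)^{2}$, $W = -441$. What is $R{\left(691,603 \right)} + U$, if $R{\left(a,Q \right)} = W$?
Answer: $194923$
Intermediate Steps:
$R{\left(a,Q \right)} = -441$
$U = 195364$ ($U = 442^{2} = 195364$)
$R{\left(691,603 \right)} + U = -441 + 195364 = 194923$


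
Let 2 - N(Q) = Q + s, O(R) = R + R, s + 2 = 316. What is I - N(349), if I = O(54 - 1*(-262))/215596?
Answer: 35627397/53899 ≈ 661.00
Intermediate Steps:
s = 314 (s = -2 + 316 = 314)
O(R) = 2*R
I = 158/53899 (I = (2*(54 - 1*(-262)))/215596 = (2*(54 + 262))*(1/215596) = (2*316)*(1/215596) = 632*(1/215596) = 158/53899 ≈ 0.0029314)
N(Q) = -312 - Q (N(Q) = 2 - (Q + 314) = 2 - (314 + Q) = 2 + (-314 - Q) = -312 - Q)
I - N(349) = 158/53899 - (-312 - 1*349) = 158/53899 - (-312 - 349) = 158/53899 - 1*(-661) = 158/53899 + 661 = 35627397/53899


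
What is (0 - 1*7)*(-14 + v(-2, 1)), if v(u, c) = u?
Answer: 112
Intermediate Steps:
(0 - 1*7)*(-14 + v(-2, 1)) = (0 - 1*7)*(-14 - 2) = (0 - 7)*(-16) = -7*(-16) = 112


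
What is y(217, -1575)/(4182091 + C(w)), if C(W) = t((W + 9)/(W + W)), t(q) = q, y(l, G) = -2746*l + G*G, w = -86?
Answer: 324175796/719319729 ≈ 0.45067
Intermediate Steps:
y(l, G) = G**2 - 2746*l (y(l, G) = -2746*l + G**2 = G**2 - 2746*l)
C(W) = (9 + W)/(2*W) (C(W) = (W + 9)/(W + W) = (9 + W)/((2*W)) = (9 + W)*(1/(2*W)) = (9 + W)/(2*W))
y(217, -1575)/(4182091 + C(w)) = ((-1575)**2 - 2746*217)/(4182091 + (1/2)*(9 - 86)/(-86)) = (2480625 - 595882)/(4182091 + (1/2)*(-1/86)*(-77)) = 1884743/(4182091 + 77/172) = 1884743/(719319729/172) = 1884743*(172/719319729) = 324175796/719319729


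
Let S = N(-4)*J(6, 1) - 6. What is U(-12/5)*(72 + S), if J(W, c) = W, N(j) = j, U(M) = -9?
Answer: -378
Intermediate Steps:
S = -30 (S = -4*6 - 6 = -24 - 6 = -30)
U(-12/5)*(72 + S) = -9*(72 - 30) = -9*42 = -378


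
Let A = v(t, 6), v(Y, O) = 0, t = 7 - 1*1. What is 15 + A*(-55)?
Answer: 15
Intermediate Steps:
t = 6 (t = 7 - 1 = 6)
A = 0
15 + A*(-55) = 15 + 0*(-55) = 15 + 0 = 15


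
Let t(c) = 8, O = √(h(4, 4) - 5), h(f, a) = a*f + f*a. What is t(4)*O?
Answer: 24*√3 ≈ 41.569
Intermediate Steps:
h(f, a) = 2*a*f (h(f, a) = a*f + a*f = 2*a*f)
O = 3*√3 (O = √(2*4*4 - 5) = √(32 - 5) = √27 = 3*√3 ≈ 5.1962)
t(4)*O = 8*(3*√3) = 24*√3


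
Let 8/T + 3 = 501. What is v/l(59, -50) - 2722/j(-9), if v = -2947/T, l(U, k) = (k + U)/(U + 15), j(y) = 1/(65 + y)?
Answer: -9964829/6 ≈ -1.6608e+6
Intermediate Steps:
T = 4/249 (T = 8/(-3 + 501) = 8/498 = 8*(1/498) = 4/249 ≈ 0.016064)
l(U, k) = (U + k)/(15 + U)
v = -733803/4 (v = -2947/4/249 = -2947*249/4 = -733803/4 ≈ -1.8345e+5)
v/l(59, -50) - 2722/j(-9) = -733803*(15 + 59)/(59 - 50)/4 - 2722/(1/(65 - 9)) = -733803/(4*(9/74)) - 2722/(1/56) = -733803/(4*((1/74)*9)) - 2722/1/56 = -733803/(4*9/74) - 2722*56 = -733803/4*74/9 - 152432 = -9050237/6 - 152432 = -9964829/6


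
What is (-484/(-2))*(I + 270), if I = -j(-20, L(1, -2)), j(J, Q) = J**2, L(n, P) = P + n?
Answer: -31460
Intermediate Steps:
I = -400 (I = -1*(-20)**2 = -1*400 = -400)
(-484/(-2))*(I + 270) = (-484/(-2))*(-400 + 270) = -484*(-1/2)*(-130) = 242*(-130) = -31460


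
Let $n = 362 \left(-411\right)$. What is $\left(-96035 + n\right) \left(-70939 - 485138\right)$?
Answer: $136137102909$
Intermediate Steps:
$n = -148782$
$\left(-96035 + n\right) \left(-70939 - 485138\right) = \left(-96035 - 148782\right) \left(-70939 - 485138\right) = \left(-244817\right) \left(-556077\right) = 136137102909$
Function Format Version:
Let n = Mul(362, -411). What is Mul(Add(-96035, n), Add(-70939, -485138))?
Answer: 136137102909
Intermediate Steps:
n = -148782
Mul(Add(-96035, n), Add(-70939, -485138)) = Mul(Add(-96035, -148782), Add(-70939, -485138)) = Mul(-244817, -556077) = 136137102909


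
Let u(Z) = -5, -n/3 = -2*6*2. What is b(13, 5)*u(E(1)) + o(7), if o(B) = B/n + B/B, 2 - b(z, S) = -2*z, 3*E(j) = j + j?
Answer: -10001/72 ≈ -138.90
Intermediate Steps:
E(j) = 2*j/3 (E(j) = (j + j)/3 = (2*j)/3 = 2*j/3)
n = 72 (n = -3*(-2*6)*2 = -(-36)*2 = -3*(-24) = 72)
b(z, S) = 2 + 2*z (b(z, S) = 2 - (-2)*z = 2 + 2*z)
o(B) = 1 + B/72 (o(B) = B/72 + B/B = B*(1/72) + 1 = B/72 + 1 = 1 + B/72)
b(13, 5)*u(E(1)) + o(7) = (2 + 2*13)*(-5) + (1 + (1/72)*7) = (2 + 26)*(-5) + (1 + 7/72) = 28*(-5) + 79/72 = -140 + 79/72 = -10001/72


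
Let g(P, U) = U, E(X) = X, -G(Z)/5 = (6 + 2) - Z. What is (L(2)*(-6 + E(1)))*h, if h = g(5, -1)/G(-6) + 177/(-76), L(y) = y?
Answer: 6157/266 ≈ 23.147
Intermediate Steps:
G(Z) = -40 + 5*Z (G(Z) = -5*((6 + 2) - Z) = -5*(8 - Z) = -40 + 5*Z)
h = -6157/2660 (h = -1/(-40 + 5*(-6)) + 177/(-76) = -1/(-40 - 30) + 177*(-1/76) = -1/(-70) - 177/76 = -1*(-1/70) - 177/76 = 1/70 - 177/76 = -6157/2660 ≈ -2.3147)
(L(2)*(-6 + E(1)))*h = (2*(-6 + 1))*(-6157/2660) = (2*(-5))*(-6157/2660) = -10*(-6157/2660) = 6157/266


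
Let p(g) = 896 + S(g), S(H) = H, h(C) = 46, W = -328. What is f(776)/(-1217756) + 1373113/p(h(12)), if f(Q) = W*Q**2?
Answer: 464543631551/286781538 ≈ 1619.9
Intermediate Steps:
f(Q) = -328*Q**2
p(g) = 896 + g
f(776)/(-1217756) + 1373113/p(h(12)) = -328*776**2/(-1217756) + 1373113/(896 + 46) = -328*602176*(-1/1217756) + 1373113/942 = -197513728*(-1/1217756) + 1373113*(1/942) = 49378432/304439 + 1373113/942 = 464543631551/286781538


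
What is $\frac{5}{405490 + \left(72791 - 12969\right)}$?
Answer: $\frac{5}{465312} \approx 1.0745 \cdot 10^{-5}$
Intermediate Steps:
$\frac{5}{405490 + \left(72791 - 12969\right)} = \frac{5}{405490 + 59822} = \frac{5}{465312}$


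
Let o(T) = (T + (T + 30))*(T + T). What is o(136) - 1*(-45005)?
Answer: 127149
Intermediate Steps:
o(T) = 2*T*(30 + 2*T) (o(T) = (T + (30 + T))*(2*T) = (30 + 2*T)*(2*T) = 2*T*(30 + 2*T))
o(136) - 1*(-45005) = 4*136*(15 + 136) - 1*(-45005) = 4*136*151 + 45005 = 82144 + 45005 = 127149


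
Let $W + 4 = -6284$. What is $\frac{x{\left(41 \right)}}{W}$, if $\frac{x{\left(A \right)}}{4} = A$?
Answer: $- \frac{41}{1572} \approx -0.026081$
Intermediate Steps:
$W = -6288$ ($W = -4 - 6284 = -6288$)
$x{\left(A \right)} = 4 A$
$\frac{x{\left(41 \right)}}{W} = \frac{4 \cdot 41}{-6288} = 164 \left(- \frac{1}{6288}\right) = - \frac{41}{1572}$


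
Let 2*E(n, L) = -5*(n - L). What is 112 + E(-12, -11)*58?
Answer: 257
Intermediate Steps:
E(n, L) = -5*n/2 + 5*L/2 (E(n, L) = (-5*(n - L))/2 = (-5*n + 5*L)/2 = -5*n/2 + 5*L/2)
112 + E(-12, -11)*58 = 112 + (-5/2*(-12) + (5/2)*(-11))*58 = 112 + (30 - 55/2)*58 = 112 + (5/2)*58 = 112 + 145 = 257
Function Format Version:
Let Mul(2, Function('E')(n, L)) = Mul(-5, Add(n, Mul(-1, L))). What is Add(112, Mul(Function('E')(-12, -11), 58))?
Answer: 257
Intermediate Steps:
Function('E')(n, L) = Add(Mul(Rational(-5, 2), n), Mul(Rational(5, 2), L)) (Function('E')(n, L) = Mul(Rational(1, 2), Mul(-5, Add(n, Mul(-1, L)))) = Mul(Rational(1, 2), Add(Mul(-5, n), Mul(5, L))) = Add(Mul(Rational(-5, 2), n), Mul(Rational(5, 2), L)))
Add(112, Mul(Function('E')(-12, -11), 58)) = Add(112, Mul(Add(Mul(Rational(-5, 2), -12), Mul(Rational(5, 2), -11)), 58)) = Add(112, Mul(Add(30, Rational(-55, 2)), 58)) = Add(112, Mul(Rational(5, 2), 58)) = Add(112, 145) = 257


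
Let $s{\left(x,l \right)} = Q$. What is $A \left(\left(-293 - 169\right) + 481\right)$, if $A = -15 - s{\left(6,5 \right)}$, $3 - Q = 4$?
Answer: $-266$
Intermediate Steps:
$Q = -1$ ($Q = 3 - 4 = -1$)
$s{\left(x,l \right)} = -1$
$A = -14$ ($A = -15 - -1 = -15 + 1 = -14$)
$A \left(\left(-293 - 169\right) + 481\right) = - 14 \left(\left(-293 - 169\right) + 481\right) = - 14 \left(-462 + 481\right) = \left(-14\right) 19 = -266$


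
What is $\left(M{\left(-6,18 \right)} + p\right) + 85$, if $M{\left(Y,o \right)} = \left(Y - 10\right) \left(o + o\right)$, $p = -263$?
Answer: $-754$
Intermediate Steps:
$M{\left(Y,o \right)} = 2 o \left(-10 + Y\right)$ ($M{\left(Y,o \right)} = \left(-10 + Y\right) 2 o = 2 o \left(-10 + Y\right)$)
$\left(M{\left(-6,18 \right)} + p\right) + 85 = \left(2 \cdot 18 \left(-10 - 6\right) - 263\right) + 85 = \left(2 \cdot 18 \left(-16\right) - 263\right) + 85 = \left(-576 - 263\right) + 85 = -839 + 85 = -754$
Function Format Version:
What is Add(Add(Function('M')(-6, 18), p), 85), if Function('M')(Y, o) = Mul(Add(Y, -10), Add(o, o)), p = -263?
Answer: -754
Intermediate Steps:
Function('M')(Y, o) = Mul(2, o, Add(-10, Y)) (Function('M')(Y, o) = Mul(Add(-10, Y), Mul(2, o)) = Mul(2, o, Add(-10, Y)))
Add(Add(Function('M')(-6, 18), p), 85) = Add(Add(Mul(2, 18, Add(-10, -6)), -263), 85) = Add(Add(Mul(2, 18, -16), -263), 85) = Add(Add(-576, -263), 85) = Add(-839, 85) = -754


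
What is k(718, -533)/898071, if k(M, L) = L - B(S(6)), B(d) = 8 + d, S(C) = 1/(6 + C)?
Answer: -6493/10776852 ≈ -0.00060249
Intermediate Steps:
k(M, L) = -97/12 + L (k(M, L) = L - (8 + 1/(6 + 6)) = L - (8 + 1/12) = L - 1*97/12 = L - 97/12 = -97/12 + L)
k(718, -533)/898071 = (-97/12 - 533)/898071 = -6493/12*1/898071 = -6493/10776852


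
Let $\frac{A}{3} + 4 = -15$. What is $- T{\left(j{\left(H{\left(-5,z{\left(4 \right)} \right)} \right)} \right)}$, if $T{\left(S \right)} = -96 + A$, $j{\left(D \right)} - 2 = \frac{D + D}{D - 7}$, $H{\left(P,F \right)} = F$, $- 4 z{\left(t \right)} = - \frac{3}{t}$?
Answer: $153$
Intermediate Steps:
$A = -57$ ($A = -12 + 3 \left(-15\right) = -12 - 45 = -57$)
$z{\left(t \right)} = \frac{3}{4 t}$ ($z{\left(t \right)} = - \frac{\left(-3\right) \frac{1}{t}}{4} = \frac{3}{4 t}$)
$j{\left(D \right)} = 2 + \frac{2 D}{-7 + D}$ ($j{\left(D \right)} = 2 + \frac{D + D}{D - 7} = 2 + \frac{2 D}{-7 + D}$)
$T{\left(S \right)} = -153$ ($T{\left(S \right)} = -96 - 57 = -153$)
$- T{\left(j{\left(H{\left(-5,z{\left(4 \right)} \right)} \right)} \right)} = \left(-1\right) \left(-153\right) = 153$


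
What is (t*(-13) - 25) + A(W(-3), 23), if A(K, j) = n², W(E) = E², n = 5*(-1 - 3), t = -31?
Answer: 778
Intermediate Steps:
n = -20 (n = 5*(-4) = -20)
A(K, j) = 400 (A(K, j) = (-20)² = 400)
(t*(-13) - 25) + A(W(-3), 23) = (-31*(-13) - 25) + 400 = (403 - 25) + 400 = 378 + 400 = 778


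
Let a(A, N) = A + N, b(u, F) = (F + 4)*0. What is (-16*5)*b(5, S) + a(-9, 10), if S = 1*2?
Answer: 1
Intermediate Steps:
S = 2
b(u, F) = 0 (b(u, F) = (4 + F)*0 = 0)
(-16*5)*b(5, S) + a(-9, 10) = -16*5*0 + (-9 + 10) = -80*0 + 1 = 0 + 1 = 1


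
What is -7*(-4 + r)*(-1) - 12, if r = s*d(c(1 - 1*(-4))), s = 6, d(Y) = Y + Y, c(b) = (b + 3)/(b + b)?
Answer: 136/5 ≈ 27.200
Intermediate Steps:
c(b) = (3 + b)/(2*b) (c(b) = (3 + b)/((2*b)) = (3 + b)*(1/(2*b)) = (3 + b)/(2*b))
d(Y) = 2*Y
r = 48/5 (r = 6*(2*((3 + (1 - 1*(-4)))/(2*(1 - 1*(-4))))) = 6*(2*((3 + (1 + 4))/(2*(1 + 4)))) = 6*(2*((½)*(3 + 5)/5)) = 6*(2*((½)*(⅕)*8)) = 6*(2*(⅘)) = 6*(8/5) = 48/5 ≈ 9.6000)
-7*(-4 + r)*(-1) - 12 = -7*(-4 + 48/5)*(-1) - 12 = -196*(-1)/5 - 12 = -7*(-28/5) - 12 = 196/5 - 12 = 136/5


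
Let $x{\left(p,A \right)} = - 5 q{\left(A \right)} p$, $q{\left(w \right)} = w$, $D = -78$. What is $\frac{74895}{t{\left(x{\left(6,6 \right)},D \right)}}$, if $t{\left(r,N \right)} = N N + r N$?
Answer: $\frac{24965}{6708} \approx 3.7217$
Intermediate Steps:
$x{\left(p,A \right)} = - 5 A p$
$t{\left(r,N \right)} = N^{2} + N r$
$\frac{74895}{t{\left(x{\left(6,6 \right)},D \right)}} = \frac{74895}{\left(-78\right) \left(-78 - 30 \cdot 6\right)} = \frac{74895}{\left(-78\right) \left(-78 - 180\right)} = \frac{74895}{\left(-78\right) \left(-258\right)} = \frac{74895}{20124} = 74895 \cdot \frac{1}{20124} = \frac{24965}{6708}$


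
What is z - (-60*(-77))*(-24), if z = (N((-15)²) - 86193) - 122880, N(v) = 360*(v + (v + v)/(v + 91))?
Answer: -1317747/79 ≈ -16680.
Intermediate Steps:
N(v) = 360*v + 720*v/(91 + v) (N(v) = 360*(v + (2*v)/(91 + v)) = 360*(v + 2*v/(91 + v)) = 360*v + 720*v/(91 + v))
z = -10077267/79 (z = (360*(-15)²*(93 + (-15)²)/(91 + (-15)²) - 86193) - 122880 = (360*225*(93 + 225)/(91 + 225) - 86193) - 122880 = (360*225*318/316 - 86193) - 122880 = (360*225*(1/316)*318 - 86193) - 122880 = (6439500/79 - 86193) - 122880 = -369747/79 - 122880 = -10077267/79 ≈ -1.2756e+5)
z - (-60*(-77))*(-24) = -10077267/79 - (-60*(-77))*(-24) = -10077267/79 - 4620*(-24) = -10077267/79 - 1*(-110880) = -10077267/79 + 110880 = -1317747/79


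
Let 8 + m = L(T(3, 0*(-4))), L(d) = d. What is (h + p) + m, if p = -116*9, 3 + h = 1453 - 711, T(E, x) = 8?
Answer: -305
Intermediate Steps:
m = 0 (m = -8 + 8 = 0)
h = 739 (h = -3 + (1453 - 711) = -3 + 742 = 739)
p = -1044
(h + p) + m = (739 - 1044) + 0 = -305 + 0 = -305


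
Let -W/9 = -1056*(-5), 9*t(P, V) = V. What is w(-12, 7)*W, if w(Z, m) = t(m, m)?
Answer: -36960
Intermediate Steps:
t(P, V) = V/9
w(Z, m) = m/9
W = -47520 (W = -(-9504)*(-5) = -9*5280 = -47520)
w(-12, 7)*W = ((⅑)*7)*(-47520) = (7/9)*(-47520) = -36960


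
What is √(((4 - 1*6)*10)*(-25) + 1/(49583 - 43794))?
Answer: √16756266289/5789 ≈ 22.361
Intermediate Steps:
√(((4 - 1*6)*10)*(-25) + 1/(49583 - 43794)) = √(((4 - 6)*10)*(-25) + 1/5789) = √(-2*10*(-25) + 1/5789) = √(-20*(-25) + 1/5789) = √(500 + 1/5789) = √(2894501/5789) = √16756266289/5789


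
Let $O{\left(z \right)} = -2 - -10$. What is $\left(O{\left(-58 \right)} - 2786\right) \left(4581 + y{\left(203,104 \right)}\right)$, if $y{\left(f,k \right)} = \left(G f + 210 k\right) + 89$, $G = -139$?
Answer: $4742046$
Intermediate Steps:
$O{\left(z \right)} = 8$ ($O{\left(z \right)} = -2 + 10 = 8$)
$y{\left(f,k \right)} = 89 - 139 f + 210 k$ ($y{\left(f,k \right)} = \left(- 139 f + 210 k\right) + 89 = 89 - 139 f + 210 k$)
$\left(O{\left(-58 \right)} - 2786\right) \left(4581 + y{\left(203,104 \right)}\right) = \left(8 - 2786\right) \left(4581 + \left(89 - 28217 + 210 \cdot 104\right)\right) = - 2778 \left(4581 + \left(89 - 28217 + 21840\right)\right) = - 2778 \left(4581 - 6288\right) = \left(-2778\right) \left(-1707\right) = 4742046$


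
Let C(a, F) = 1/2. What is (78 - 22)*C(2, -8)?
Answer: 28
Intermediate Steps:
C(a, F) = ½
(78 - 22)*C(2, -8) = (78 - 22)*(½) = 56*(½) = 28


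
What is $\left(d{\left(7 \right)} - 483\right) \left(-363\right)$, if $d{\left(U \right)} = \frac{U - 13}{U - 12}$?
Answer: $\frac{874467}{5} \approx 1.7489 \cdot 10^{5}$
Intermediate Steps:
$d{\left(U \right)} = \frac{-13 + U}{-12 + U}$
$\left(d{\left(7 \right)} - 483\right) \left(-363\right) = \left(\frac{-13 + 7}{-12 + 7} - 483\right) \left(-363\right) = \left(\frac{1}{-5} \left(-6\right) - 483\right) \left(-363\right) = \left(\left(- \frac{1}{5}\right) \left(-6\right) - 483\right) \left(-363\right) = \left(\frac{6}{5} - 483\right) \left(-363\right) = \left(- \frac{2409}{5}\right) \left(-363\right) = \frac{874467}{5}$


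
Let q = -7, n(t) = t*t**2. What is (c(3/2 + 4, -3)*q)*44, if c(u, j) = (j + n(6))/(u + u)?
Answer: -5964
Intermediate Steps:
n(t) = t**3
c(u, j) = (216 + j)/(2*u) (c(u, j) = (j + 6**3)/(u + u) = (j + 216)/((2*u)) = (216 + j)*(1/(2*u)) = (216 + j)/(2*u))
(c(3/2 + 4, -3)*q)*44 = (((216 - 3)/(2*(3/2 + 4)))*(-7))*44 = (((1/2)*213/(3*(1/2) + 4))*(-7))*44 = (((1/2)*213/(3/2 + 4))*(-7))*44 = (((1/2)*213/(11/2))*(-7))*44 = (((1/2)*(2/11)*213)*(-7))*44 = ((213/11)*(-7))*44 = -1491/11*44 = -5964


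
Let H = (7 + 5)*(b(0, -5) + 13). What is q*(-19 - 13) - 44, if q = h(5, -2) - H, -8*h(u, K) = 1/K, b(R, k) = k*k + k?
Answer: 12626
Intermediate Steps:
b(R, k) = k + k² (b(R, k) = k² + k = k + k²)
h(u, K) = -1/(8*K)
H = 396 (H = (7 + 5)*(-5*(1 - 5) + 13) = 12*(-5*(-4) + 13) = 12*(20 + 13) = 12*33 = 396)
q = -6335/16 (q = -⅛/(-2) - 1*396 = -⅛*(-½) - 396 = 1/16 - 396 = -6335/16 ≈ -395.94)
q*(-19 - 13) - 44 = -6335*(-19 - 13)/16 - 44 = -6335/16*(-32) - 44 = 12670 - 44 = 12626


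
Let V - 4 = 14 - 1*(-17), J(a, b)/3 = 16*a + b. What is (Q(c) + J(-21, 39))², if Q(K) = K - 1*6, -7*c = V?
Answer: 813604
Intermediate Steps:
J(a, b) = 3*b + 48*a (J(a, b) = 3*(16*a + b) = 3*(b + 16*a) = 3*b + 48*a)
V = 35 (V = 4 + (14 - 1*(-17)) = 4 + (14 + 17) = 4 + 31 = 35)
c = -5 (c = -⅐*35 = -5)
Q(K) = -6 + K (Q(K) = K - 6 = -6 + K)
(Q(c) + J(-21, 39))² = ((-6 - 5) + (3*39 + 48*(-21)))² = (-11 + (117 - 1008))² = (-11 - 891)² = (-902)² = 813604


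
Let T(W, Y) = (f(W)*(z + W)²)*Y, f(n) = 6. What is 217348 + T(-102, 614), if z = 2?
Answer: 37057348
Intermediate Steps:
T(W, Y) = 6*Y*(2 + W)² (T(W, Y) = (6*(2 + W)²)*Y = 6*Y*(2 + W)²)
217348 + T(-102, 614) = 217348 + 6*614*(2 - 102)² = 217348 + 6*614*(-100)² = 217348 + 6*614*10000 = 217348 + 36840000 = 37057348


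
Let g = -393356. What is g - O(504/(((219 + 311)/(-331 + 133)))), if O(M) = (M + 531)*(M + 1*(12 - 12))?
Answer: -23091920276/70225 ≈ -3.2883e+5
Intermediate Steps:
O(M) = M*(531 + M) (O(M) = (531 + M)*(M + 1*0) = (531 + M)*(M + 0) = (531 + M)*M = M*(531 + M))
g - O(504/(((219 + 311)/(-331 + 133)))) = -393356 - 504/(((219 + 311)/(-331 + 133)))*(531 + 504/(((219 + 311)/(-331 + 133)))) = -393356 - 504/((530/(-198)))*(531 + 504/((530/(-198)))) = -393356 - 504/((530*(-1/198)))*(531 + 504/((530*(-1/198)))) = -393356 - 504/(-265/99)*(531 + 504/(-265/99)) = -393356 - 504*(-99/265)*(531 + 504*(-99/265)) = -393356 - (-49896)*(531 - 49896/265)/265 = -393356 - (-49896)*90819/(265*265) = -393356 - 1*(-4531504824/70225) = -393356 + 4531504824/70225 = -23091920276/70225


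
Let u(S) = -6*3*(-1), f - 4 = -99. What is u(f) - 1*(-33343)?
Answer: 33361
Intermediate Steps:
f = -95 (f = 4 - 99 = -95)
u(S) = 18 (u(S) = -18*(-1) = 18)
u(f) - 1*(-33343) = 18 - 1*(-33343) = 18 + 33343 = 33361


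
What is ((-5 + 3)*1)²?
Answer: 4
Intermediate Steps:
((-5 + 3)*1)² = (-2*1)² = (-2)² = 4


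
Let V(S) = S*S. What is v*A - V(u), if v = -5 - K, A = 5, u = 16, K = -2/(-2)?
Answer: -286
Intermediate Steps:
K = 1 (K = -2*(-½) = 1)
V(S) = S²
v = -6 (v = -5 - 1*1 = -5 - 1 = -6)
v*A - V(u) = -6*5 - 1*16² = -30 - 1*256 = -30 - 256 = -286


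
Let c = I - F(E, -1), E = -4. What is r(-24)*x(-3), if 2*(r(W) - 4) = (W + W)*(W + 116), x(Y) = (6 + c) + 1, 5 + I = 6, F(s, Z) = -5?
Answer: -28652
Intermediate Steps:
I = 1 (I = -5 + 6 = 1)
c = 6 (c = 1 - 1*(-5) = 1 + 5 = 6)
x(Y) = 13 (x(Y) = (6 + 6) + 1 = 12 + 1 = 13)
r(W) = 4 + W*(116 + W) (r(W) = 4 + ((W + W)*(W + 116))/2 = 4 + ((2*W)*(116 + W))/2 = 4 + (2*W*(116 + W))/2 = 4 + W*(116 + W))
r(-24)*x(-3) = (4 + (-24)² + 116*(-24))*13 = (4 + 576 - 2784)*13 = -2204*13 = -28652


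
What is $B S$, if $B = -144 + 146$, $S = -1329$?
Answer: $-2658$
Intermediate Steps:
$B = 2$
$B S = 2 \left(-1329\right) = -2658$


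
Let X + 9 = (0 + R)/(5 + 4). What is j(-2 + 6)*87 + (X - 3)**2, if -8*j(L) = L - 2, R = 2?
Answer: 37897/324 ≈ 116.97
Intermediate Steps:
j(L) = 1/4 - L/8 (j(L) = -(L - 2)/8 = -(-2 + L)/8 = 1/4 - L/8)
X = -79/9 (X = -9 + (0 + 2)/(5 + 4) = -9 + 2/9 = -79/9 ≈ -8.7778)
j(-2 + 6)*87 + (X - 3)**2 = (1/4 - (-2 + 6)/8)*87 + (-79/9 - 3)**2 = (1/4 - 1/8*4)*87 + (-106/9)**2 = (1/4 - 1/2)*87 + 11236/81 = -1/4*87 + 11236/81 = -87/4 + 11236/81 = 37897/324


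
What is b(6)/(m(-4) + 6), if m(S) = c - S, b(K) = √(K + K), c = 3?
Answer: 2*√3/13 ≈ 0.26647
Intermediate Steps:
b(K) = √2*√K (b(K) = √(2*K) = √2*√K)
m(S) = 3 - S
b(6)/(m(-4) + 6) = (√2*√6)/((3 - 1*(-4)) + 6) = (2*√3)/((3 + 4) + 6) = (2*√3)/(7 + 6) = (2*√3)/13 = (2*√3)*(1/13) = 2*√3/13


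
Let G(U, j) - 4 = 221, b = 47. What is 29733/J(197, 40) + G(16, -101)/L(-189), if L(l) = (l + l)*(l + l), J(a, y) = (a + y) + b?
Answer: 29503013/281799 ≈ 104.70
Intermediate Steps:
G(U, j) = 225 (G(U, j) = 4 + 221 = 225)
J(a, y) = 47 + a + y (J(a, y) = (a + y) + 47 = 47 + a + y)
L(l) = 4*l² (L(l) = (2*l)*(2*l) = 4*l²)
29733/J(197, 40) + G(16, -101)/L(-189) = 29733/(47 + 197 + 40) + 225/((4*(-189)²)) = 29733/284 + 225/((4*35721)) = 29733*(1/284) + 225/142884 = 29733/284 + 225*(1/142884) = 29733/284 + 25/15876 = 29503013/281799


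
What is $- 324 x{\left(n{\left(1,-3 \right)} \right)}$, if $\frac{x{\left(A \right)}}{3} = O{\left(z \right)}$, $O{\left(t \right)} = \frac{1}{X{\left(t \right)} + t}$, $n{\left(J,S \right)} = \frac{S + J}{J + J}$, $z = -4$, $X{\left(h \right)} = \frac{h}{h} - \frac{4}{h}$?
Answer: $486$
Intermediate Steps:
$X{\left(h \right)} = 1 - \frac{4}{h}$
$n{\left(J,S \right)} = \frac{J + S}{2 J}$
$O{\left(t \right)} = \frac{1}{t + \frac{-4 + t}{t}}$ ($O{\left(t \right)} = \frac{1}{\frac{-4 + t}{t} + t} = \frac{1}{t + \frac{-4 + t}{t}}$)
$x{\left(A \right)} = - \frac{3}{2}$ ($x{\left(A \right)} = 3 \left(- \frac{4}{-4 - 4 + \left(-4\right)^{2}}\right) = 3 \left(- \frac{4}{-4 - 4 + 16}\right) = 3 \left(- \frac{4}{8}\right) = 3 \left(\left(-4\right) \frac{1}{8}\right) = 3 \left(- \frac{1}{2}\right) = - \frac{3}{2}$)
$- 324 x{\left(n{\left(1,-3 \right)} \right)} = \left(-324\right) \left(- \frac{3}{2}\right) = 486$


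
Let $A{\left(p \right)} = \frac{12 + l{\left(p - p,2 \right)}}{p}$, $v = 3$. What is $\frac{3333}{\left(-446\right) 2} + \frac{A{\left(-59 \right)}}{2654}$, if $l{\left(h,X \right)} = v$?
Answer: $- \frac{260957259}{69837356} \approx -3.7366$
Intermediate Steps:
$l{\left(h,X \right)} = 3$
$A{\left(p \right)} = \frac{15}{p}$ ($A{\left(p \right)} = \frac{12 + 3}{p} = \frac{15}{p}$)
$\frac{3333}{\left(-446\right) 2} + \frac{A{\left(-59 \right)}}{2654} = \frac{3333}{\left(-446\right) 2} + \frac{15 \frac{1}{-59}}{2654} = \frac{3333}{-892} + 15 \left(- \frac{1}{59}\right) \frac{1}{2654} = 3333 \left(- \frac{1}{892}\right) - \frac{15}{156586} = - \frac{3333}{892} - \frac{15}{156586} = - \frac{260957259}{69837356}$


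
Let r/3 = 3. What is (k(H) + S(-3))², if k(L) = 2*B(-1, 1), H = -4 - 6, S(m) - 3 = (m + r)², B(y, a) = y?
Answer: 1369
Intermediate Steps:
r = 9 (r = 3*3 = 9)
S(m) = 3 + (9 + m)² (S(m) = 3 + (m + 9)² = 3 + (9 + m)²)
H = -10
k(L) = -2 (k(L) = 2*(-1) = -2)
(k(H) + S(-3))² = (-2 + (3 + (9 - 3)²))² = (-2 + (3 + 6²))² = (-2 + (3 + 36))² = (-2 + 39)² = 37² = 1369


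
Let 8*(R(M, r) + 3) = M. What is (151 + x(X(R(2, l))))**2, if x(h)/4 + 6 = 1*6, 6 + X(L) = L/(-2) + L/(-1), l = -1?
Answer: 22801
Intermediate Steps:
R(M, r) = -3 + M/8
X(L) = -6 - 3*L/2 (X(L) = -6 + (L/(-2) + L/(-1)) = -6 + (L*(-1/2) + L*(-1)) = -6 + (-L/2 - L) = -6 - 3*L/2)
x(h) = 0 (x(h) = -24 + 4*(1*6) = -24 + 4*6 = -24 + 24 = 0)
(151 + x(X(R(2, l))))**2 = (151 + 0)**2 = 151**2 = 22801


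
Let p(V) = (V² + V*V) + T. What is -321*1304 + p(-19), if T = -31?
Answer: -417893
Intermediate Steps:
p(V) = -31 + 2*V² (p(V) = (V² + V*V) - 31 = (V² + V²) - 31 = 2*V² - 31 = -31 + 2*V²)
-321*1304 + p(-19) = -321*1304 + (-31 + 2*(-19)²) = -418584 + (-31 + 2*361) = -418584 + (-31 + 722) = -418584 + 691 = -417893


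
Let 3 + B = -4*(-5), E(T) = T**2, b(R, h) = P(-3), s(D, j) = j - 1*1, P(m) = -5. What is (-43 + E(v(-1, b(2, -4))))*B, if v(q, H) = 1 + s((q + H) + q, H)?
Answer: -306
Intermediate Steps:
s(D, j) = -1 + j (s(D, j) = j - 1 = -1 + j)
b(R, h) = -5
v(q, H) = H (v(q, H) = 1 + (-1 + H) = H)
B = 17 (B = -3 - 4*(-5) = -3 + 20 = 17)
(-43 + E(v(-1, b(2, -4))))*B = (-43 + (-5)**2)*17 = (-43 + 25)*17 = -18*17 = -306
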